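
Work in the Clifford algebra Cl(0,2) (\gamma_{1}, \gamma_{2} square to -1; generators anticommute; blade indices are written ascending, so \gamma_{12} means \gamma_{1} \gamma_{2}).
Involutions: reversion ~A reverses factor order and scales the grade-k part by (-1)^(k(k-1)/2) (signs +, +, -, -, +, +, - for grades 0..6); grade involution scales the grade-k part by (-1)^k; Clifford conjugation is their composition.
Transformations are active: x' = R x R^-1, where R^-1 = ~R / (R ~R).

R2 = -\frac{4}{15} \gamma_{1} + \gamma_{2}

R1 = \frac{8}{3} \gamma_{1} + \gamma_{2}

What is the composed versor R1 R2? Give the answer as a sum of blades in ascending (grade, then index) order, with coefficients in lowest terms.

Distribute over the terms of R1 (each basis-blade product reordered to ascending indices, repeated generators contracted through their squares):
(\frac{8}{3} \gamma_{1}) R2 = \frac{32}{45} + \frac{8}{3} \gamma_{12}
(\gamma_{2}) R2 = -1 + \frac{4}{15} \gamma_{12}
Summing the partial products and collecting blades:
Answer: -\frac{13}{45} + \frac{44}{15} \gamma_{12}


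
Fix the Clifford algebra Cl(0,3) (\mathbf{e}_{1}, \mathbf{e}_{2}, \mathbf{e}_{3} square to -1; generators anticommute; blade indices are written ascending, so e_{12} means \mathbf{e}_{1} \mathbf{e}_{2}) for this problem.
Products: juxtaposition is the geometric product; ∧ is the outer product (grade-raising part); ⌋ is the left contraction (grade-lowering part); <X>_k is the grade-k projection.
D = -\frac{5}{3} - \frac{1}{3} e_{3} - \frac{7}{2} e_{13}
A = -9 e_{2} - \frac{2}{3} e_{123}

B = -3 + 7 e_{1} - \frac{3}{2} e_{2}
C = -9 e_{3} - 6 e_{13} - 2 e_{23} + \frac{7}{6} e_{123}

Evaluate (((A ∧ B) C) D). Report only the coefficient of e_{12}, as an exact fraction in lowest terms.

step 1: 27 e_{2} + 63 e_{12} + 2 e_{123}
step 2: \frac{7}{3} + 4 e_{1} - 12 e_{2} - \frac{39}{2} e_{3} + 18 e_{12} + \frac{315}{2} e_{13} - 621 e_{23} - 405 e_{123}
step 3: \frac{19471}{36} + \frac{1369}{12} e_{1} + \frac{2461}{2} e_{2} + \frac{823}{18} e_{3} - \frac{4677}{2} e_{12} - 272 e_{13} + 976 e_{23} + 627 e_{123}
Answer: -\frac{4677}{2}


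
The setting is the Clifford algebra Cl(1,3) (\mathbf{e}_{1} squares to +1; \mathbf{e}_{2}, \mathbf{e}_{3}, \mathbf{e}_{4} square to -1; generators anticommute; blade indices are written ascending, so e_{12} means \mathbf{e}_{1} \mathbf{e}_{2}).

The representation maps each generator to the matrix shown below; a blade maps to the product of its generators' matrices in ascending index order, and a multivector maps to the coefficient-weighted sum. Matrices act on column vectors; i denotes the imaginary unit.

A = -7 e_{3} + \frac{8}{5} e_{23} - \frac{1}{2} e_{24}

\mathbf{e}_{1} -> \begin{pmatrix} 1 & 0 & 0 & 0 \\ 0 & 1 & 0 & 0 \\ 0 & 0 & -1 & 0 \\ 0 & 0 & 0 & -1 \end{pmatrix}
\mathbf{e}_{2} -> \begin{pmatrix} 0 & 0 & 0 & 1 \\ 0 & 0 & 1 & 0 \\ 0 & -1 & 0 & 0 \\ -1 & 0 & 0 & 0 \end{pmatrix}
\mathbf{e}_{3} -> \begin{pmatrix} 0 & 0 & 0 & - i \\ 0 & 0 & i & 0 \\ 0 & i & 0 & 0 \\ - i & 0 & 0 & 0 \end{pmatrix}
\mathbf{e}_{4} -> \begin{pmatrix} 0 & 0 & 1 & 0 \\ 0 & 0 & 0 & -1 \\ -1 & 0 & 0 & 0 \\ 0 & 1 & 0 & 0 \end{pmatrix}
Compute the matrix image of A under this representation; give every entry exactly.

Bivector images (products of the table entries): rho(e_{23}) = rho(\mathbf{e}_{2})rho(\mathbf{e}_{3}) = \begin{pmatrix} - i & 0 & 0 & 0 \\ 0 & i & 0 & 0 \\ 0 & 0 & - i & 0 \\ 0 & 0 & 0 & i \end{pmatrix}; rho(e_{24}) = rho(\mathbf{e}_{2})rho(\mathbf{e}_{4}) = \begin{pmatrix} 0 & 1 & 0 & 0 \\ -1 & 0 & 0 & 0 \\ 0 & 0 & 0 & 1 \\ 0 & 0 & -1 & 0 \end{pmatrix}.
M = (-7)*rho(e_{3}) + (\frac{8}{5})*rho(e_{23}) + (-\frac{1}{2})*rho(e_{24}), summed entrywise:
Answer: \begin{pmatrix} - \frac{8 i}{5} & - \frac{1}{2} & 0 & 7 i \\ \frac{1}{2} & \frac{8 i}{5} & - 7 i & 0 \\ 0 & - 7 i & - \frac{8 i}{5} & - \frac{1}{2} \\ 7 i & 0 & \frac{1}{2} & \frac{8 i}{5} \end{pmatrix}


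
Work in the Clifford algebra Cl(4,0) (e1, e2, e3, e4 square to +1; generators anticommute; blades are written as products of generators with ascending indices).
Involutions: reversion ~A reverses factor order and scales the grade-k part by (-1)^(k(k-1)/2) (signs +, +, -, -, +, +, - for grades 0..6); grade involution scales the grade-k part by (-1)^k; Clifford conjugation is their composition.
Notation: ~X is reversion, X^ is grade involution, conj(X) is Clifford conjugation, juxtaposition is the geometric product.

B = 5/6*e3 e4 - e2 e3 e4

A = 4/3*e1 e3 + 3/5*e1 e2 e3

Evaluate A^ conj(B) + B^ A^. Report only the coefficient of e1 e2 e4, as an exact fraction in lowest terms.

first term: -77/45*e1 e4 + 11/6*e1 e2 e4
second term: -77/45*e1 e4 + 11/6*e1 e2 e4
Answer: 11/3


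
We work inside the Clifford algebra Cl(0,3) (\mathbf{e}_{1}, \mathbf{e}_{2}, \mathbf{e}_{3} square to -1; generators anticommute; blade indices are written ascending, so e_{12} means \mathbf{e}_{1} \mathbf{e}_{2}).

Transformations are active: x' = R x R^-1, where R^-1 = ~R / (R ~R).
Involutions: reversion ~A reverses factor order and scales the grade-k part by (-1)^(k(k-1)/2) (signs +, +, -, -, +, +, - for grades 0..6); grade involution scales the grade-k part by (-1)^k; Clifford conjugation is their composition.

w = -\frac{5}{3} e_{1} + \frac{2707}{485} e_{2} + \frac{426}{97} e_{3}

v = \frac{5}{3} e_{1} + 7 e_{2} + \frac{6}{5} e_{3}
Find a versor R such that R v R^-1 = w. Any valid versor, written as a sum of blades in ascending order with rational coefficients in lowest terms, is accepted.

Construction: equal norms (both -\frac{11974}{225}) license R = v + w = \frac{6102}{485} e_{2} + \frac{2712}{485} e_{3} — nothing changes along that direction, while (v - w)/2 changes sign, so v maps onto w.
Answer: \frac{6102}{485} e_{2} + \frac{2712}{485} e_{3}


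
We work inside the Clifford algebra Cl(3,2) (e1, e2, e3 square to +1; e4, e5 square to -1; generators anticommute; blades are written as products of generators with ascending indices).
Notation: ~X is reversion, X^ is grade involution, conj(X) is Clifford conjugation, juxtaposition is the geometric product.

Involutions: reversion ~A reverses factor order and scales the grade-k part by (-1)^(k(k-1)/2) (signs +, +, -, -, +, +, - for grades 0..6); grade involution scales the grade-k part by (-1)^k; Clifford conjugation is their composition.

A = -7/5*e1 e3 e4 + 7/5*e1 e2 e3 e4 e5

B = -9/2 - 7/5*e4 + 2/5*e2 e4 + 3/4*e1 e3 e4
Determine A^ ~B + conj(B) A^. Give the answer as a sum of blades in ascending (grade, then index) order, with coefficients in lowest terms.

first term: -21/20 + 49/25*e1 e3 + 21/20*e2 e5 + 14/25*e1 e2 e3 - 63/10*e1 e3 e4 - 14/25*e1 e3 e5 + 49/25*e1 e2 e3 e5 + 63/10*e1 e2 e3 e4 e5
second term: 21/20 - 49/25*e1 e3 - 21/20*e2 e5 - 14/25*e1 e2 e3 - 63/10*e1 e3 e4 - 14/25*e1 e3 e5 - 49/25*e1 e2 e3 e5 + 63/10*e1 e2 e3 e4 e5
Answer: -63/5*e1 e3 e4 - 28/25*e1 e3 e5 + 63/5*e1 e2 e3 e4 e5


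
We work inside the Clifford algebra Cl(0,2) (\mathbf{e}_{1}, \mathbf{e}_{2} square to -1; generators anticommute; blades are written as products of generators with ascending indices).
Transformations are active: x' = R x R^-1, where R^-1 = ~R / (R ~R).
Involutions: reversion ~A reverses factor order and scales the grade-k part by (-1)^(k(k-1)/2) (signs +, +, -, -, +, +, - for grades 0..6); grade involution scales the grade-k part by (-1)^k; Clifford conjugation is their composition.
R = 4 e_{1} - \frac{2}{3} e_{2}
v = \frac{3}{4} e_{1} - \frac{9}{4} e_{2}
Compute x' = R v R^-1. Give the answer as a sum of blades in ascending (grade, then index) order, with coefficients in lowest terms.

~R = 4 e_{1} - \frac{2}{3} e_{2}, and R ~R = -\frac{148}{9}, so R^-1 = ~R / (-\frac{148}{9}).
R v = -\frac{9}{2} - \frac{17}{2} e_{1} e_{2}
Answer: \frac{213}{148} e_{1} + \frac{279}{148} e_{2}


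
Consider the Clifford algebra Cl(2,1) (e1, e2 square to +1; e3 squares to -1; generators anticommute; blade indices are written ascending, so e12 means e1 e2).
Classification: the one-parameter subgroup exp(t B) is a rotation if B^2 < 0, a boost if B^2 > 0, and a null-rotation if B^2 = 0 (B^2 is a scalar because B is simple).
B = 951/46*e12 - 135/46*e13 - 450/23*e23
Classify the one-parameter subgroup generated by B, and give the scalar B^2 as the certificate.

B^2 term by term: the squares give (951/46)^2*(e12)^2 + (-135/46)^2*(e13)^2 + (-450/23)^2*(e23)^2 = 904401/2116*(-1) + 18225/2116*(+1) + 202500/529*(+1) = -36 (each basis 2-blade squares to minus the product of its generators' squares); cross terms between blades sharing an index anticommute and cancel. So B^2 = -36.
Answer: rotation, certificate B^2 = -36. One invariant decides it: the square -36 survives every conjugation, and its sign is exactly the classification.


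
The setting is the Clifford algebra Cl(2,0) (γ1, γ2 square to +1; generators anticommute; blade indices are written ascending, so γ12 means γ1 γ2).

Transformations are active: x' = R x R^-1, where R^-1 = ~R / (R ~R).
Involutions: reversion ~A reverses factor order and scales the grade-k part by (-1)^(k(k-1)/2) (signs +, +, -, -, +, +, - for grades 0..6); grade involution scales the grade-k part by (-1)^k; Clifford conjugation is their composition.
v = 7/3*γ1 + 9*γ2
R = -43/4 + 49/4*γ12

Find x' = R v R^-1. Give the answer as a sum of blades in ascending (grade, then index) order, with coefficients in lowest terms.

~R = -43/4 - 49/4*γ12, and R ~R = 2125/8, so R^-1 = ~R / (2125/8).
R v = 511/6*γ1 - 376/3*γ2
Answer: -19607/2125*γ1 + 7297/6375*γ2


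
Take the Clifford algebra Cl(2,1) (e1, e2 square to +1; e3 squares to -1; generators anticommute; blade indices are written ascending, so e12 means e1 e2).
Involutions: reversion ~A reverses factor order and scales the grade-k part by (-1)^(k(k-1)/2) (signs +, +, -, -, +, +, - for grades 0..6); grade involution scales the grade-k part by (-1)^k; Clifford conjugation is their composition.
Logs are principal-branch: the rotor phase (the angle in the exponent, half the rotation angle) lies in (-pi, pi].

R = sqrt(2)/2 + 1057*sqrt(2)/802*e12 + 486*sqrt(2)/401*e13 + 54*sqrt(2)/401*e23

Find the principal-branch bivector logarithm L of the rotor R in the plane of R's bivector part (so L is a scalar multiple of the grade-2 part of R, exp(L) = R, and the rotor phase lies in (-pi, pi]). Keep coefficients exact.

The scalar part of R is sqrt(2)/2, which pins the rotor phase on the principal branch; dividing the bivector part by the sine of that phase recovers the unit plane, and L is the phase times that plane.
Concretely: cos(phase) = sqrt(2)/2 gives phase = ±pi/4, and since phase/sin(phase) is even the sign is immaterial: L = (phase/sin(phase)) * <R>_2 = (sqrt(2)*pi/4) * <R>_2.
Answer: 1057*pi/1604*e12 + 243*pi/401*e13 + 27*pi/401*e23


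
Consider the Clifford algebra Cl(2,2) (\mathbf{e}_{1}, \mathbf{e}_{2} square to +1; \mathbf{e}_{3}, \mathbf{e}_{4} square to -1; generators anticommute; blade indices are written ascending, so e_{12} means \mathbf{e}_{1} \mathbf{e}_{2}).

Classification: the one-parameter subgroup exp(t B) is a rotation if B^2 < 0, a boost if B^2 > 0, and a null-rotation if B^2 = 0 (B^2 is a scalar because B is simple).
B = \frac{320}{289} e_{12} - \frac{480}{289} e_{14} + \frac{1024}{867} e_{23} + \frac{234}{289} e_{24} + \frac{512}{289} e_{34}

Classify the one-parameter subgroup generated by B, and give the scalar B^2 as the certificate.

B^2 term by term: the squares give (\frac{320}{289})^2*(e_{12})^2 + (-\frac{480}{289})^2*(e_{14})^2 + (\frac{1024}{867})^2*(e_{23})^2 + (\frac{234}{289})^2*(e_{24})^2 + (\frac{512}{289})^2*(e_{34})^2 = \frac{102400}{83521}*(-1) + \frac{230400}{83521}*(+1) + \frac{1048576}{751689}*(+1) + \frac{54756}{83521}*(+1) + \frac{262144}{83521}*(-1) = \frac{4}{9} (each basis 2-blade squares to minus the product of its generators' squares); cross terms between blades sharing an index anticommute and cancel; the commuting (index-disjoint) pairs give grade-4 terms 2*c*c'*(blade product), which cancel blade by blade — e_{1234}: \frac{327680}{83521} - \frac{327680}{83521} = 0 — confirming B is simple. So B^2 = \frac{4}{9}.
Answer: boost, certificate B^2 = \frac{4}{9}. Key observation: B^2 = \frac{4}{9} is a conjugation invariant, so its sign decides the class regardless of the surface form of B.


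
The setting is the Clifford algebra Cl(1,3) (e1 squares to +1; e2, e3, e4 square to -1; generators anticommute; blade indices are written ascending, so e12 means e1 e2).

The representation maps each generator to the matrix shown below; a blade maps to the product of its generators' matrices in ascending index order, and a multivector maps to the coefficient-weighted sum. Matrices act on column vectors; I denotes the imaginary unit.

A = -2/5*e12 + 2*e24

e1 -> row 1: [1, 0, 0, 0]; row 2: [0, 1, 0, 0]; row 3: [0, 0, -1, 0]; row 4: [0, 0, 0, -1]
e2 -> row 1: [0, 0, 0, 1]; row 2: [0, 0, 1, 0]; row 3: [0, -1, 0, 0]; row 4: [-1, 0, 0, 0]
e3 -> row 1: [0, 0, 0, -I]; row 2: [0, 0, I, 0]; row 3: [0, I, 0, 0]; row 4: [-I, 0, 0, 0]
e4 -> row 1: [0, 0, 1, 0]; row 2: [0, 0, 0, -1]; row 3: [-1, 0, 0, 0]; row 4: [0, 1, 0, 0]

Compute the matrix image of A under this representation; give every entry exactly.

Bivector images (products of the table entries): rho(e12) = rho(e1)rho(e2) = row 1: [0, 0, 0, 1]; row 2: [0, 0, 1, 0]; row 3: [0, 1, 0, 0]; row 4: [1, 0, 0, 0]; rho(e24) = rho(e2)rho(e4) = row 1: [0, 1, 0, 0]; row 2: [-1, 0, 0, 0]; row 3: [0, 0, 0, 1]; row 4: [0, 0, -1, 0].
M = (-2/5)*rho(e12) + (2)*rho(e24), summed entrywise:
Answer: row 1: [0, 2, 0, -2/5]; row 2: [-2, 0, -2/5, 0]; row 3: [0, -2/5, 0, 2]; row 4: [-2/5, 0, -2, 0]


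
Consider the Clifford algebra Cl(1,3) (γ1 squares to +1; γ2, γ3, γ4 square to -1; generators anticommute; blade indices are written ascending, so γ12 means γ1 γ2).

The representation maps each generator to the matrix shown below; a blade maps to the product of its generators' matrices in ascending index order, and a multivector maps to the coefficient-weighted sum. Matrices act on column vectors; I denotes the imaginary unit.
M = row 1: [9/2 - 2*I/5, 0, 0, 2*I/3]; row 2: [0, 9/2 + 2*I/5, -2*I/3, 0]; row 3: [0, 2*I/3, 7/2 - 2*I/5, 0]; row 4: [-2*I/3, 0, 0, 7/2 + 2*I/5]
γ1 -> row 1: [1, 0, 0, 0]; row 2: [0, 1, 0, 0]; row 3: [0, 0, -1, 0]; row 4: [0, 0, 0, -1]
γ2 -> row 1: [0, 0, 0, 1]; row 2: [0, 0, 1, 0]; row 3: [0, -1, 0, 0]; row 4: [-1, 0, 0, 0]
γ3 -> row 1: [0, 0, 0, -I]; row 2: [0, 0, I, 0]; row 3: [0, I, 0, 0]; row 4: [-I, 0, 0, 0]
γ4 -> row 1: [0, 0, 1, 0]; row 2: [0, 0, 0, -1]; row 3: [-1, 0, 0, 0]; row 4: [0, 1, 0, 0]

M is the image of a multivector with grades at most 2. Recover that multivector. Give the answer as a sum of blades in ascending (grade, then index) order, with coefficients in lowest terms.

Method: the blade images are trace-orthogonal — tr(rho(e_A) rho(e_B)^-1) = 4 if A = B and 0 otherwise — and rho(e_A)^-1 = (e_A)^2 * rho(e_A) with (e_A)^2 = +1 or -1, so the coefficient of e_A in the preimage is (e_A)^2 * tr(M rho(e_A))/4.
Nonzero projections over blades of grade <= 2: 1: (1)^2 = +1, tr(M 1) = 16, coefficient 4; γ1: (γ1)^2 = +1, tr(M rho(γ1)) = 2, coefficient 1/2; γ13: (γ13)^2 = +1, tr(M rho(γ13)) = -8/3, coefficient -2/3; γ23: (γ23)^2 = -1, tr(M rho(γ23)) = -8/5, coefficient 2/5. Every other blade of grade <= 2 projects to 0.
Answer: 4 + 1/2*γ1 - 2/3*γ13 + 2/5*γ23


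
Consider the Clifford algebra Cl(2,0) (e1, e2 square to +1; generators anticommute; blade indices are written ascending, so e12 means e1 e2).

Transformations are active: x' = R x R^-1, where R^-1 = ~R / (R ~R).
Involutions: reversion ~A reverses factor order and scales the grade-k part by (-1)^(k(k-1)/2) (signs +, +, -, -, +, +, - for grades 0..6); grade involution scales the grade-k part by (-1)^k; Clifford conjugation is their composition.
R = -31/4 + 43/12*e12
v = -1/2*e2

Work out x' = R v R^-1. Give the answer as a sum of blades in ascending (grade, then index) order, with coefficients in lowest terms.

~R = -31/4 - 43/12*e12, and R ~R = 5249/72, so R^-1 = ~R / (5249/72).
R v = -43/24*e1 + 31/8*e2
Answer: 3999/10498*e1 - 1700/5249*e2


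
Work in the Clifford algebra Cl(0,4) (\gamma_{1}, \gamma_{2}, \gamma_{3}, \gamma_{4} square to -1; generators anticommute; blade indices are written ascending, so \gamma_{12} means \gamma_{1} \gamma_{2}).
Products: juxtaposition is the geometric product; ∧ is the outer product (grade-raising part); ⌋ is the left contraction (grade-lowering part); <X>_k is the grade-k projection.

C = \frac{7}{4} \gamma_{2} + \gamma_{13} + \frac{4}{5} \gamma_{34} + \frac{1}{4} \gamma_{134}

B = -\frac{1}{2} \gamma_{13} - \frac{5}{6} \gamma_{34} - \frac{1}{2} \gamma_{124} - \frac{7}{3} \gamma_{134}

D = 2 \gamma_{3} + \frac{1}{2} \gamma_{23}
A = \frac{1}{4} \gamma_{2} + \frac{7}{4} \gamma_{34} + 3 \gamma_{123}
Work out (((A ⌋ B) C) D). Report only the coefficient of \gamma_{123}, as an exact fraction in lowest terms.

step 1: \frac{35}{24} + \frac{49}{12} \gamma_{1} - \frac{1}{8} \gamma_{14}
step 2: \frac{245}{96} \gamma_{2} - \frac{395}{96} \gamma_{3} + \frac{343}{48} \gamma_{12} + \frac{163}{120} \gamma_{13} + \frac{13}{48} \gamma_{34} + \frac{7}{32} \gamma_{124} + \frac{581}{160} \gamma_{134}
step 3: \frac{395}{48} - \frac{163}{60} \gamma_{1} - \frac{395}{192} \gamma_{2} - \frac{245}{192} \gamma_{3} + \frac{13}{24} \gamma_{4} + \frac{163}{240} \gamma_{12} - \frac{343}{96} \gamma_{13} + \frac{581}{80} \gamma_{14} + \frac{245}{48} \gamma_{23} + \frac{13}{96} \gamma_{24} + \frac{343}{24} \gamma_{123} + \frac{581}{320} \gamma_{124} - \frac{7}{64} \gamma_{134} - \frac{7}{16} \gamma_{1234}
Answer: \frac{343}{24}


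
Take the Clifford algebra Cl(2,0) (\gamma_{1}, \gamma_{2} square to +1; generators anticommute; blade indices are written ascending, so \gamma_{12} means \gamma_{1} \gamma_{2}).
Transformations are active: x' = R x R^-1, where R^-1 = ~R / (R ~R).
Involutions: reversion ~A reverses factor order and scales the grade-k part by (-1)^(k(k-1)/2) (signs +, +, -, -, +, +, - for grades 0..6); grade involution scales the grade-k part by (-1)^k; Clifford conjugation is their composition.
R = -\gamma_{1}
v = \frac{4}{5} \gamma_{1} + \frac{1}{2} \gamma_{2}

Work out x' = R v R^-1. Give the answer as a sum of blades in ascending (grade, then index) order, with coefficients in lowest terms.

~R = -\gamma_{1}, and R ~R = 1, so R^-1 = ~R / (1).
R v = -\frac{4}{5} - \frac{1}{2} \gamma_{12}
Answer: \frac{4}{5} \gamma_{1} - \frac{1}{2} \gamma_{2}


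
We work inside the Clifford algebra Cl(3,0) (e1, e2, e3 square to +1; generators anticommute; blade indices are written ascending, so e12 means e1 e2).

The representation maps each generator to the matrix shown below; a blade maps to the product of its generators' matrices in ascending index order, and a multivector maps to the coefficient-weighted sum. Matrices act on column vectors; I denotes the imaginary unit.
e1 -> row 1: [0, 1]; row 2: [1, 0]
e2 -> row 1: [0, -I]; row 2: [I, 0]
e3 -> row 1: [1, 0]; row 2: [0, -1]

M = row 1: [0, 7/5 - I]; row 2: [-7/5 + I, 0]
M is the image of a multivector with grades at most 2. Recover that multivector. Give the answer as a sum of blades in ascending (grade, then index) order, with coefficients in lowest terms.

Method: 1, rho(e1), rho(e2), rho(e3) form a trace-orthogonal basis of the 2x2 complex matrices (tr(X Y) = 2 if X = Y, else 0), so M = m0*1 + m1*rho(e1) + m2*rho(e2) + m3*rho(e3) with m0 = tr(M)/2 = 0, m1 = tr(M rho(e1))/2 = 0, m2 = tr(M rho(e2))/2 = 1 + 7*I/5, m3 = tr(M rho(e3))/2 = 0.
Multiplying table entries, the bivector images are rho(e12) = I*rho(e3), rho(e13) = -I*rho(e2), rho(e23) = I*rho(e1); with real blade coefficients the real parts of m0..m3 are the coefficients of 1, e1, e2, e3 and the imaginary parts give the bivectors (e23: Im m1, e13: -Im m2, e12: Im m3).
Answer: e2 - 7/5*e13


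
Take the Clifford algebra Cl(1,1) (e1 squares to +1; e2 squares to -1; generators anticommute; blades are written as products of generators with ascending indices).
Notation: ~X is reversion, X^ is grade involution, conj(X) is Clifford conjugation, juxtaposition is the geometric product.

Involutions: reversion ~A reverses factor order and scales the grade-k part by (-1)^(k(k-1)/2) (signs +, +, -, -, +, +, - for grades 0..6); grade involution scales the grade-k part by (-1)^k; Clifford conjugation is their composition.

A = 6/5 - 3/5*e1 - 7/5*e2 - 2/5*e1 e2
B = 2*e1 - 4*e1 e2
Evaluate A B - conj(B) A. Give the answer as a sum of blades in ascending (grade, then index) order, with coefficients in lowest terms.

first term: 2/5 + 8*e1 + 16/5*e2 - 2*e1 e2
second term: -2/5 + 16/5*e1 + 16/5*e2 + 38/5*e1 e2
Answer: 4/5 + 24/5*e1 - 48/5*e1 e2


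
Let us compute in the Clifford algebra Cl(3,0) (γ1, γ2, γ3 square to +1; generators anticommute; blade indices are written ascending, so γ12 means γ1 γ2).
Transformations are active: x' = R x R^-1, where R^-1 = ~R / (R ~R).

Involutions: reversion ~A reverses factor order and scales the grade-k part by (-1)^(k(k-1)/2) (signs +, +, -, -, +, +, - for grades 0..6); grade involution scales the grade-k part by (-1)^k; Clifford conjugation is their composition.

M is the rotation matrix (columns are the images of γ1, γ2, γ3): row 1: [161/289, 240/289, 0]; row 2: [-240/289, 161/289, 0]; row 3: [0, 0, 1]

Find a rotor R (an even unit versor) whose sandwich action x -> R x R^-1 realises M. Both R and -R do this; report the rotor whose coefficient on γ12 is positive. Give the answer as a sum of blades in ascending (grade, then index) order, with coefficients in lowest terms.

Method: write R = a + b12*γ12 + b13*γ13 + b23*γ23 with a^2 + b12^2 + b13^2 + b23^2 = 1 (so R^-1 = ~R). Expanding the columns R e_j ~R gives tr M = 4a^2 - 1 and, from the antisymmetric part, M21 - M12 = -4a*b12, M13 - M31 = 4a*b13, M32 - M23 = -4a*b23.
Here tr M = 611/289, so a^2 = (1 + tr M)/4 = 225/289 and a = ±15/17. Taking a = 15/17: M21 - M12 = -480/289, M13 - M31 = 0, M32 - M23 = 0, giving b12 = 8/17, b13 = 0, b23 = 0, i.e. R = 15/17 + 8/17*γ12.
Its γ12 coefficient is already positive.
Answer: 15/17 + 8/17*γ12. Recall the cover is two-to-one: with M of trace 611/289, both preimages act alike, and the stated γ12 sign chooses the sheet.


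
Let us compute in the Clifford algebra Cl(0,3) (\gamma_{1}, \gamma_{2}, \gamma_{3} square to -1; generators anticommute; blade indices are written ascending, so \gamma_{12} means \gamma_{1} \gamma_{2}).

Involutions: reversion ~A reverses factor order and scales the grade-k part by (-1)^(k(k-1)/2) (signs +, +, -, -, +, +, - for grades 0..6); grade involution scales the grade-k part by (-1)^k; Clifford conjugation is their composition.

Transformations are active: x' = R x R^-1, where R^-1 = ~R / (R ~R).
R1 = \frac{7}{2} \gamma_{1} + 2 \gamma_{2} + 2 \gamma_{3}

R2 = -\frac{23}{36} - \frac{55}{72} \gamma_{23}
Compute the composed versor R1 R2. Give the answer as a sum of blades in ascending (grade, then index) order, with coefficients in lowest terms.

Distribute over the terms of R2 (each basis-blade product reordered to ascending indices, repeated generators contracted through their squares):
R1 (-\frac{23}{36}) = -\frac{161}{72} \gamma_{1} - \frac{23}{18} \gamma_{2} - \frac{23}{18} \gamma_{3}
R1 (-\frac{55}{72} \gamma_{23}) = -\frac{55}{36} \gamma_{2} + \frac{55}{36} \gamma_{3} - \frac{385}{144} \gamma_{123}
Summing the partial products and collecting blades:
Answer: -\frac{161}{72} \gamma_{1} - \frac{101}{36} \gamma_{2} + \frac{1}{4} \gamma_{3} - \frac{385}{144} \gamma_{123}


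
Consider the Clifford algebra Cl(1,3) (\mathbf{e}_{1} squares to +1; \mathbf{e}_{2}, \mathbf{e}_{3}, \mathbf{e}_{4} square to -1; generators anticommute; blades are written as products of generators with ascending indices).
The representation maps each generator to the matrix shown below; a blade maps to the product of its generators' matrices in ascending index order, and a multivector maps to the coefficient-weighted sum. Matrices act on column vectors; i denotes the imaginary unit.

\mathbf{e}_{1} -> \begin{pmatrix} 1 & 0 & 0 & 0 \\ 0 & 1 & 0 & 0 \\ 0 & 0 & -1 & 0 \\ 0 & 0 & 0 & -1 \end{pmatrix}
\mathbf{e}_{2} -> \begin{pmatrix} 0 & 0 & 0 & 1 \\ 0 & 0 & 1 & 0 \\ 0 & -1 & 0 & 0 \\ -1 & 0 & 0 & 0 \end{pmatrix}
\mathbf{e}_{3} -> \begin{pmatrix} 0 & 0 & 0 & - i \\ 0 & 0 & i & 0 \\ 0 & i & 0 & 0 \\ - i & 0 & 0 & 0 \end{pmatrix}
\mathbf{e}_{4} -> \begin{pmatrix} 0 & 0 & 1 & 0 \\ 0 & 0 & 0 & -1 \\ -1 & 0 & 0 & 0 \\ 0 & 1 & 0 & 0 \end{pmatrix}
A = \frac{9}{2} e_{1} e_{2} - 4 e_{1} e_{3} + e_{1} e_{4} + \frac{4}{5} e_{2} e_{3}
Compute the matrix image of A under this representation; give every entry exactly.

Bivector images (products of the table entries): rho(e_{1} e_{2}) = rho(\mathbf{e}_{1})rho(\mathbf{e}_{2}) = \begin{pmatrix} 0 & 0 & 0 & 1 \\ 0 & 0 & 1 & 0 \\ 0 & 1 & 0 & 0 \\ 1 & 0 & 0 & 0 \end{pmatrix}; rho(e_{1} e_{3}) = rho(\mathbf{e}_{1})rho(\mathbf{e}_{3}) = \begin{pmatrix} 0 & 0 & 0 & - i \\ 0 & 0 & i & 0 \\ 0 & - i & 0 & 0 \\ i & 0 & 0 & 0 \end{pmatrix}; rho(e_{1} e_{4}) = rho(\mathbf{e}_{1})rho(\mathbf{e}_{4}) = \begin{pmatrix} 0 & 0 & 1 & 0 \\ 0 & 0 & 0 & -1 \\ 1 & 0 & 0 & 0 \\ 0 & -1 & 0 & 0 \end{pmatrix}; rho(e_{2} e_{3}) = rho(\mathbf{e}_{2})rho(\mathbf{e}_{3}) = \begin{pmatrix} - i & 0 & 0 & 0 \\ 0 & i & 0 & 0 \\ 0 & 0 & - i & 0 \\ 0 & 0 & 0 & i \end{pmatrix}.
M = (\frac{9}{2})*rho(e_{1} e_{2}) + (-4)*rho(e_{1} e_{3}) + (1)*rho(e_{1} e_{4}) + (\frac{4}{5})*rho(e_{2} e_{3}), summed entrywise:
Answer: \begin{pmatrix} - \frac{4 i}{5} & 0 & 1 & \frac{9}{2} + 4 i \\ 0 & \frac{4 i}{5} & \frac{9}{2} - 4 i & -1 \\ 1 & \frac{9}{2} + 4 i & - \frac{4 i}{5} & 0 \\ \frac{9}{2} - 4 i & -1 & 0 & \frac{4 i}{5} \end{pmatrix}


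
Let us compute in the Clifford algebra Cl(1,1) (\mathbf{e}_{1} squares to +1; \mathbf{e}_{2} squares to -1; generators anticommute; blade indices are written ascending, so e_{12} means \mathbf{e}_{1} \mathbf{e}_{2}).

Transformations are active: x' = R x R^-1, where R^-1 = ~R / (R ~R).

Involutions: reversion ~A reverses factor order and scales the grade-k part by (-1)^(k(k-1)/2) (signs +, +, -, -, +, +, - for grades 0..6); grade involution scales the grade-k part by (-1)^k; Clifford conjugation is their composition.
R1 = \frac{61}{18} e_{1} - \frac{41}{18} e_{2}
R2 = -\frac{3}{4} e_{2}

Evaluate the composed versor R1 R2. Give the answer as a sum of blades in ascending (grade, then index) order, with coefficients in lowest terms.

Distribute over the terms of R2 (each basis-blade product reordered to ascending indices, repeated generators contracted through their squares):
R1 (-\frac{3}{4} e_{2}) = -\frac{41}{24} - \frac{61}{24} e_{12}
Answer: -\frac{41}{24} - \frac{61}{24} e_{12}


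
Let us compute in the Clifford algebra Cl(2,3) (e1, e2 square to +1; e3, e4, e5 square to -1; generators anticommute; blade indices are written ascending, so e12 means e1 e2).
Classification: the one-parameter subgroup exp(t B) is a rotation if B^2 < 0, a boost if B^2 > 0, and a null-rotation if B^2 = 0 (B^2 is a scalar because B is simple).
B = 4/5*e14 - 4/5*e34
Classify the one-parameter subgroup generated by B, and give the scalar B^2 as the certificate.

B^2 term by term: the squares give (4/5)^2*(e14)^2 + (-4/5)^2*(e34)^2 = 16/25*(+1) + 16/25*(-1) = 0 (each basis 2-blade squares to minus the product of its generators' squares); cross terms between blades sharing an index anticommute and cancel. So B^2 = 0.
Answer: null-rotation, certificate B^2 = 0. No conjugation can change B^2 = 0; the sign gives the class.


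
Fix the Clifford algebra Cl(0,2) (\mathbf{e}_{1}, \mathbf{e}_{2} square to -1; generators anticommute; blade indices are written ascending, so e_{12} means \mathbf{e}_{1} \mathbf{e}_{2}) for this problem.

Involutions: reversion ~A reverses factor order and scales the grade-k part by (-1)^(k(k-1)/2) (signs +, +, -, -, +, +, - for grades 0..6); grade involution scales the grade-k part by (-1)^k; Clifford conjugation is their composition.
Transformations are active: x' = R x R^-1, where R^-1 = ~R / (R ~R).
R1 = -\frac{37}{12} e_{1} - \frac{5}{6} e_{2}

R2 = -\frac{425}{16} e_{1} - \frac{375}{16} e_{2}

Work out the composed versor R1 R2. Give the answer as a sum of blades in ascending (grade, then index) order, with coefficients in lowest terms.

Distribute over the terms of R1 (each basis-blade product reordered to ascending indices, repeated generators contracted through their squares):
(-\frac{37}{12} e_{1}) R2 = -\frac{15725}{192} + \frac{4625}{64} e_{12}
(-\frac{5}{6} e_{2}) R2 = -\frac{625}{32} - \frac{2125}{96} e_{12}
Summing the partial products and collecting blades:
Answer: -\frac{19475}{192} + \frac{9625}{192} e_{12}


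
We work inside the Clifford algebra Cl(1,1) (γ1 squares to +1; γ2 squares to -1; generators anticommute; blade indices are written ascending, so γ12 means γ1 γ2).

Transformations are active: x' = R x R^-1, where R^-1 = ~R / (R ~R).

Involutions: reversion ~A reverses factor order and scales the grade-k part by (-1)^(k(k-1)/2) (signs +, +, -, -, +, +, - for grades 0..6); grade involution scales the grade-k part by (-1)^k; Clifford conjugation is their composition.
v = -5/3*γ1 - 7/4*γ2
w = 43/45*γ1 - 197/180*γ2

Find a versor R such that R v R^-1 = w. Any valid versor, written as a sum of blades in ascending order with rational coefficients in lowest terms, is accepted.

Reasoning: v^2 = w^2 = -41/144 since conjugation preserves the quadratic form; R = v + w = -32/45*γ1 - 128/45*γ2 is then valid when invertible, keeping its own part and reversing (v - w)/2.
Answer: -32/45*γ1 - 128/45*γ2


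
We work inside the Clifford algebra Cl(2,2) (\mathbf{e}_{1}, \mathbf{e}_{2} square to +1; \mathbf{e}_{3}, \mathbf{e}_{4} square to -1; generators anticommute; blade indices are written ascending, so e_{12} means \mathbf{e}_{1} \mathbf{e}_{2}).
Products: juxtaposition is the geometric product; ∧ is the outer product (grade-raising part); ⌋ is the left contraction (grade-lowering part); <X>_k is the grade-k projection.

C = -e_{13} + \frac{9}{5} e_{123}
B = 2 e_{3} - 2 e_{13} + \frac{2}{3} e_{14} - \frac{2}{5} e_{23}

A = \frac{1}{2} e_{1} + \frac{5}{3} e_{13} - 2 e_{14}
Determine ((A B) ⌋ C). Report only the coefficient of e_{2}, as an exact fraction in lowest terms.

step 1: -\frac{14}{3} - \frac{10}{3} e_{1} - e_{3} + \frac{1}{3} e_{4} - \frac{2}{3} e_{12} + e_{13} + \frac{26}{9} e_{34} - \frac{1}{5} e_{123} + 4 e_{134} + \frac{4}{5} e_{1234}
step 2: -\frac{34}{25} + e_{1} - \frac{9}{5} e_{2} + \frac{68}{15} e_{3} + \frac{9}{5} e_{12} + \frac{14}{3} e_{13} - 6 e_{23} - \frac{42}{5} e_{123}
Answer: -\frac{9}{5}


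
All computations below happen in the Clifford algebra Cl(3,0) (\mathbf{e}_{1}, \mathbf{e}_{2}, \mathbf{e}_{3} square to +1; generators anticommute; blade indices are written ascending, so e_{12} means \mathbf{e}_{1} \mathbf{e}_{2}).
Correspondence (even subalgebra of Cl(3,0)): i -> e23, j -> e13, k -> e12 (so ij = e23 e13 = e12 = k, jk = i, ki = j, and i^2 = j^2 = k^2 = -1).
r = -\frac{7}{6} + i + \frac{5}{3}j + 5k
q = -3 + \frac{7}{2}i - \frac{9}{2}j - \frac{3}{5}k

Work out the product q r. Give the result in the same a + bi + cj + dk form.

In blades: q = -3 - \frac{3}{5} e_{12} - \frac{9}{2} e_{13} + \frac{7}{2} e_{23}, r = -\frac{7}{6} + 5 e_{12} + \frac{5}{3} e_{13} + e_{23}.
Distribute q over r term by term (generator squares from the signature, products reordered to ascending indices): (-3)*r = \frac{7}{2} - 15 e_{12} - 5 e_{13} - 3 e_{23}; (-\frac{3}{5} e_{12})*r = 3 + \frac{7}{10} e_{12} - \frac{3}{5} e_{13} + e_{23}; (-\frac{9}{2} e_{13})*r = \frac{15}{2} + \frac{9}{2} e_{12} + \frac{21}{4} e_{13} - \frac{45}{2} e_{23}; (\frac{7}{2} e_{23})*r = -\frac{7}{2} + \frac{35}{6} e_{12} - \frac{35}{2} e_{13} - \frac{49}{12} e_{23}.
Sum: \frac{21}{2} - \frac{119}{30} e_{12} - \frac{357}{20} e_{13} - \frac{343}{12} e_{23}; translating back through the correspondence:
Answer: \frac{21}{2} - \frac{343}{12}i - \frac{357}{20}j - \frac{119}{30}k


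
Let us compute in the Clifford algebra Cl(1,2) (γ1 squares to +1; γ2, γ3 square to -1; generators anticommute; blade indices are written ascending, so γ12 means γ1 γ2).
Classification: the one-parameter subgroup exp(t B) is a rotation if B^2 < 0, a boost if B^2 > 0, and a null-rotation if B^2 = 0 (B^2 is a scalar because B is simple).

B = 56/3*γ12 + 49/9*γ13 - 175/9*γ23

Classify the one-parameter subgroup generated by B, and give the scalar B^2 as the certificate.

B^2 term by term: the squares give (56/3)^2*(γ12)^2 + (49/9)^2*(γ13)^2 + (-175/9)^2*(γ23)^2 = 3136/9*(+1) + 2401/81*(+1) + 30625/81*(-1) = 0 (each basis 2-blade squares to minus the product of its generators' squares); cross terms between blades sharing an index anticommute and cancel. So B^2 = 0.
Answer: null-rotation, certificate B^2 = 0. Key observation: B^2 = 0 is a conjugation invariant, so its sign decides the class regardless of the surface form of B.


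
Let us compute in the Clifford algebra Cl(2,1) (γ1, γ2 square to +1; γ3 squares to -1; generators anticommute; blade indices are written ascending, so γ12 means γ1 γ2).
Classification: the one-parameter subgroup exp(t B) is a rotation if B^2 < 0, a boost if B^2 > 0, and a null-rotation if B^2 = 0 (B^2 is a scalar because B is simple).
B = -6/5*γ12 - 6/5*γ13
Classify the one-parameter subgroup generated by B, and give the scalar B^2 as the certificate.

B^2 term by term: the squares give (-6/5)^2*(γ12)^2 + (-6/5)^2*(γ13)^2 = 36/25*(-1) + 36/25*(+1) = 0 (each basis 2-blade squares to minus the product of its generators' squares); cross terms between blades sharing an index anticommute and cancel. So B^2 = 0.
Answer: null-rotation, certificate B^2 = 0. No conjugation can change B^2 = 0; the sign gives the class.


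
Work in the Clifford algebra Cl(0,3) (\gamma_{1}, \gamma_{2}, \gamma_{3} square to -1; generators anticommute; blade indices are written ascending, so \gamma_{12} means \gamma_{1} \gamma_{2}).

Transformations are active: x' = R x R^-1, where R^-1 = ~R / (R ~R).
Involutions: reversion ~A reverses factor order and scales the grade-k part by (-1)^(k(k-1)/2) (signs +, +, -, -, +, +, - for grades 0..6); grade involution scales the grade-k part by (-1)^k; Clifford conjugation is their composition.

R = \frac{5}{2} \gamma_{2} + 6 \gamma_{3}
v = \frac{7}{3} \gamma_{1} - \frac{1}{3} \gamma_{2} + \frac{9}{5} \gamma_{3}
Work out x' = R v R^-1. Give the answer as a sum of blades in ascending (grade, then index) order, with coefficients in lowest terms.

~R = \frac{5}{2} \gamma_{2} + 6 \gamma_{3}, and R ~R = -\frac{169}{4}, so R^-1 = ~R / (-\frac{169}{4}).
R v = -\frac{299}{30} - \frac{35}{6} \gamma_{12} - 14 \gamma_{13} + \frac{13}{2} \gamma_{23}
Answer: -\frac{7}{3} \gamma_{1} + \frac{59}{39} \gamma_{2} + \frac{67}{65} \gamma_{3}


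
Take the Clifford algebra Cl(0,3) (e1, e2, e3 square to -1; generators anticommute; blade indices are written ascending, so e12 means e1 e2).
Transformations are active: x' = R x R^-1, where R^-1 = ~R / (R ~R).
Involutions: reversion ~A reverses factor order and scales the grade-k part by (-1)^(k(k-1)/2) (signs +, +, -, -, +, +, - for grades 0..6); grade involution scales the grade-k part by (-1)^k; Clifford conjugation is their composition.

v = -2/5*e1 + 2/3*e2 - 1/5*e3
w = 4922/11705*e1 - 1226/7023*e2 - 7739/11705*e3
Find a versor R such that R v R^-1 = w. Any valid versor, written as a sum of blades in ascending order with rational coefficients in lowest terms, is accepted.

Construction: equal norms (both -29/45) license R = v + w = 48/2341*e1 + 1152/2341*e2 - 2016/2341*e3 — nothing changes along that direction, while (v - w)/2 changes sign, so v maps onto w.
Answer: 48/2341*e1 + 1152/2341*e2 - 2016/2341*e3


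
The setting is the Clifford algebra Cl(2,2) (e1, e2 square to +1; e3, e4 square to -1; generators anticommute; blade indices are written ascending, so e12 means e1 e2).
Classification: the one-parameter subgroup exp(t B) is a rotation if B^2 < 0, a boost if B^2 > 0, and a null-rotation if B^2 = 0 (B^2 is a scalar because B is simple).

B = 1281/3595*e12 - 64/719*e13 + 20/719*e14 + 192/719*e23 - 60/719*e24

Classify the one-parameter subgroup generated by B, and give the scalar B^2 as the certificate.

B^2 term by term: the squares give (1281/3595)^2*(e12)^2 + (-64/719)^2*(e13)^2 + (20/719)^2*(e14)^2 + (192/719)^2*(e23)^2 + (-60/719)^2*(e24)^2 = 1640961/12924025*(-1) + 4096/516961*(+1) + 400/516961*(+1) + 36864/516961*(+1) + 3600/516961*(+1) = -1/25 (each basis 2-blade squares to minus the product of its generators' squares); cross terms between blades sharing an index anticommute and cancel; the commuting (index-disjoint) pairs give grade-4 terms 2*c*c'*(blade product), which cancel blade by blade — e1234: -7680/516961 + 7680/516961 = 0 — confirming B is simple. So B^2 = -1/25.
Answer: rotation, certificate B^2 = -1/25. No conjugation can change B^2 = -1/25; the sign gives the class.


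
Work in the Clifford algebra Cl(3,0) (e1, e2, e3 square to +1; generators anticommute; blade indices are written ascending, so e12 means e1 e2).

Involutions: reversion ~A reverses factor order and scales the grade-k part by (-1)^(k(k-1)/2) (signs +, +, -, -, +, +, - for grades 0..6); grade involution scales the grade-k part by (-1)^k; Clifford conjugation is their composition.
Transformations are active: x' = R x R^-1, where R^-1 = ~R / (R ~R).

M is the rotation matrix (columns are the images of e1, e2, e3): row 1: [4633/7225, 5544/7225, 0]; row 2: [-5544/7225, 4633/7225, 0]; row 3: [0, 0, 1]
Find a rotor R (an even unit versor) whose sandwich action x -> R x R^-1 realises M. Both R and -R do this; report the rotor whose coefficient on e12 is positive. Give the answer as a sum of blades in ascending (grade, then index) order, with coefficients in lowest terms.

Method: write R = a + b12*e12 + b13*e13 + b23*e23 with a^2 + b12^2 + b13^2 + b23^2 = 1 (so R^-1 = ~R). Expanding the columns R e_j ~R gives tr M = 4a^2 - 1 and, from the antisymmetric part, M21 - M12 = -4a*b12, M13 - M31 = 4a*b13, M32 - M23 = -4a*b23.
Here tr M = 16491/7225, so a^2 = (1 + tr M)/4 = 5929/7225 and a = ±77/85. Taking a = 77/85: M21 - M12 = -11088/7225, M13 - M31 = 0, M32 - M23 = 0, giving b12 = 36/85, b13 = 0, b23 = 0, i.e. R = 77/85 + 36/85*e12.
Its e12 coefficient is already positive.
Answer: 77/85 + 36/85*e12. Why the constraint matters: R and -R act identically through the sandwich — M has trace 16491/7225 either way — so only the sign condition on e12 picks one of the two preimages.


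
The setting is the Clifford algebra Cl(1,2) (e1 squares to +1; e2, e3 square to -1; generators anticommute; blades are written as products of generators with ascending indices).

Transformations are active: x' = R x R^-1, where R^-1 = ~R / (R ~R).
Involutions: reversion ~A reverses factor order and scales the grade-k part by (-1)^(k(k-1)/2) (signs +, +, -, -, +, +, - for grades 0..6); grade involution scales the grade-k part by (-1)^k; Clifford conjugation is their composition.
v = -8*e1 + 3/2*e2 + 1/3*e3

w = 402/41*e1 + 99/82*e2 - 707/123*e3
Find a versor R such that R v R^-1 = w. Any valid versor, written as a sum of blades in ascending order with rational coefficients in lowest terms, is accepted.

Why this works: both vectors square to 2219/36, so q(v) = q(w) and R = v + w = 74/41*e1 + 111/41*e2 - 222/41*e3 carries v to w — its own direction survives, the complement (v - w)/2 flips.
Answer: 74/41*e1 + 111/41*e2 - 222/41*e3


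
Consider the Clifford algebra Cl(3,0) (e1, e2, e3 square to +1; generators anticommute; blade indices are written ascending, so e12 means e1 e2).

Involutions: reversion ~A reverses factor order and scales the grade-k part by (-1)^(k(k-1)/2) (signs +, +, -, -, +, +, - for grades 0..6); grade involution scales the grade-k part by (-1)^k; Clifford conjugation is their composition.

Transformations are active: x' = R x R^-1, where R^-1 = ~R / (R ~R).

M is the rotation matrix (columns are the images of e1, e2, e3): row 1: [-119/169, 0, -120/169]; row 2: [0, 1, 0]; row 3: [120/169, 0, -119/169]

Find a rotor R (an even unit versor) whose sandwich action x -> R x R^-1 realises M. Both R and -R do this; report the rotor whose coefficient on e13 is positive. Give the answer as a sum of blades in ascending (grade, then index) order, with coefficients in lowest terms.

Method: write R = a + b12*e12 + b13*e13 + b23*e23 with a^2 + b12^2 + b13^2 + b23^2 = 1 (so R^-1 = ~R). Expanding the columns R e_j ~R gives tr M = 4a^2 - 1 and, from the antisymmetric part, M21 - M12 = -4a*b12, M13 - M31 = 4a*b13, M32 - M23 = -4a*b23.
Here tr M = -69/169, so a^2 = (1 + tr M)/4 = 25/169 and a = ±5/13. Taking a = 5/13: M21 - M12 = 0, M13 - M31 = -240/169, M32 - M23 = 0, giving b12 = 0, b13 = -12/13, b23 = 0, i.e. R = 5/13 - 12/13*e13.
Its e13 coefficient is negative, so report the other preimage -R.
Answer: -5/13 + 12/13*e13. Uniqueness: Spin(3) -> SO(3) maps R and -R to the same rotation of trace -69/169; fixing the sign of the e13 coefficient removes the ambiguity.
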